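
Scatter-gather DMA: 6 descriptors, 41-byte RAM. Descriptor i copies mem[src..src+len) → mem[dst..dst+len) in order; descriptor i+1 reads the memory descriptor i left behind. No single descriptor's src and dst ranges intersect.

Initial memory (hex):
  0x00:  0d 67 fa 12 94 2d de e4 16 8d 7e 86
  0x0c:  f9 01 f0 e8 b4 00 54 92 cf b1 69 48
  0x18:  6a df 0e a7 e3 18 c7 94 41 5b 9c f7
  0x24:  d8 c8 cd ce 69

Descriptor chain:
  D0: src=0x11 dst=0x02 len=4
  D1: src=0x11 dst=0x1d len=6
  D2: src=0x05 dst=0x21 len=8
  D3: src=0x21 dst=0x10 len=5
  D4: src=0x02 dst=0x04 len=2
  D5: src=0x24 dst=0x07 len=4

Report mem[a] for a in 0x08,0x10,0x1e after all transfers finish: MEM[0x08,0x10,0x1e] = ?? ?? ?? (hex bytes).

D0: mem[0x02..0x05] <- [00 54 92 cf]
D1: mem[0x1d..0x22] <- [00 54 92 cf b1 69]
D2: mem[0x21..0x28] <- [cf de e4 16 8d 7e 86 f9]
D3: mem[0x10..0x14] <- [cf de e4 16 8d]
D4: mem[0x04..0x05] <- [00 54]
D5: mem[0x07..0x0a] <- [16 8d 7e 86]
query mem[0x08]=0x8d, mem[0x10]=0xcf, mem[0x1e]=0x54

MEM[0x08,0x10,0x1e] = 8d cf 54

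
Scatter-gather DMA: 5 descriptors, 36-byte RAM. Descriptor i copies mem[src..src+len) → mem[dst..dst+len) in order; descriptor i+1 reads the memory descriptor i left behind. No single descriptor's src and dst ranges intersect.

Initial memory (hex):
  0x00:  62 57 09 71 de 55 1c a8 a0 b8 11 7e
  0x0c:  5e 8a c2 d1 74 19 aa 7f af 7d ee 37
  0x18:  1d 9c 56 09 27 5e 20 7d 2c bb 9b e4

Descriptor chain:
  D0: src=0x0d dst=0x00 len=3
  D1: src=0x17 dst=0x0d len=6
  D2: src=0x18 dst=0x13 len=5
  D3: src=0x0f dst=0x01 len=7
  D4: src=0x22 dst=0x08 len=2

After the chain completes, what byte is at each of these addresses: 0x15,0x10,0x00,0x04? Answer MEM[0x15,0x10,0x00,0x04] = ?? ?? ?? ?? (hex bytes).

MEM[0x15,0x10,0x00,0x04] = 56 56 8a 27

#0 dst[0x00+3] := {0x8a,0xc2,0xd1}
#1 dst[0x0d+6] := {0x37,0x1d,0x9c,0x56,0x09,0x27}
#2 dst[0x13+5] := {0x1d,0x9c,0x56,0x09,0x27}
#3 dst[0x01+7] := {0x9c,0x56,0x09,0x27,0x1d,0x9c,0x56}
#4 dst[0x08+2] := {0x9b,0xe4}
query mem[0x15]=0x56, mem[0x10]=0x56, mem[0x00]=0x8a, mem[0x04]=0x27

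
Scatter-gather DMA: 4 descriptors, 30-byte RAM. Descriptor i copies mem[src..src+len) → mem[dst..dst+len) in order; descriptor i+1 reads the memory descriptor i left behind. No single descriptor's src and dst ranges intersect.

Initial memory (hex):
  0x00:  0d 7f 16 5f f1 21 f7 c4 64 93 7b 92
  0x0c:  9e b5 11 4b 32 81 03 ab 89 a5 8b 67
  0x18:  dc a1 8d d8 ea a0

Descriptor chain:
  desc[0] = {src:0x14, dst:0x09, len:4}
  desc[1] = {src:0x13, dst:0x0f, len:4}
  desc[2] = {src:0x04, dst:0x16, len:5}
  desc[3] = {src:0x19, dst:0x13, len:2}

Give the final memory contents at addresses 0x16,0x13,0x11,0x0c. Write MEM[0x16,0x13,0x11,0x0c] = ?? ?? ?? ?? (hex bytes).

#0 dst[0x09+4] := {0x89,0xa5,0x8b,0x67}
#1 dst[0x0f+4] := {0xab,0x89,0xa5,0x8b}
#2 dst[0x16+5] := {0xf1,0x21,0xf7,0xc4,0x64}
#3 dst[0x13+2] := {0xc4,0x64}
query mem[0x16]=0xf1, mem[0x13]=0xc4, mem[0x11]=0xa5, mem[0x0c]=0x67

MEM[0x16,0x13,0x11,0x0c] = f1 c4 a5 67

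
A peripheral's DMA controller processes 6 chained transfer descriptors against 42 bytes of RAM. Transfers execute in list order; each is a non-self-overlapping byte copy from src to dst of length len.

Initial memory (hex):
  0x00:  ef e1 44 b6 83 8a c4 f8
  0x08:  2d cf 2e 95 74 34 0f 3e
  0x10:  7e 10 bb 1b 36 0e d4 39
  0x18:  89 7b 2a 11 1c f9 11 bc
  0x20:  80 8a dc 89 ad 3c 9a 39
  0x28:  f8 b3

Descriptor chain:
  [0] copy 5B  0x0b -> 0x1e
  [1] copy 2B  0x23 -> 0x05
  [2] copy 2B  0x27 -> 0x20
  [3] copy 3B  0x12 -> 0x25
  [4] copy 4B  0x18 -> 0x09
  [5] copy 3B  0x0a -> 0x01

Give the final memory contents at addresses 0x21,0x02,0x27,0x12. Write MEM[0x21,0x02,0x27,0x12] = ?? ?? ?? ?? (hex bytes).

MEM[0x21,0x02,0x27,0x12] = f8 2a 36 bb

#0 dst[0x1e+5] := {0x95,0x74,0x34,0x0f,0x3e}
#1 dst[0x05+2] := {0x89,0xad}
#2 dst[0x20+2] := {0x39,0xf8}
#3 dst[0x25+3] := {0xbb,0x1b,0x36}
#4 dst[0x09+4] := {0x89,0x7b,0x2a,0x11}
#5 dst[0x01+3] := {0x7b,0x2a,0x11}
query mem[0x21]=0xf8, mem[0x02]=0x2a, mem[0x27]=0x36, mem[0x12]=0xbb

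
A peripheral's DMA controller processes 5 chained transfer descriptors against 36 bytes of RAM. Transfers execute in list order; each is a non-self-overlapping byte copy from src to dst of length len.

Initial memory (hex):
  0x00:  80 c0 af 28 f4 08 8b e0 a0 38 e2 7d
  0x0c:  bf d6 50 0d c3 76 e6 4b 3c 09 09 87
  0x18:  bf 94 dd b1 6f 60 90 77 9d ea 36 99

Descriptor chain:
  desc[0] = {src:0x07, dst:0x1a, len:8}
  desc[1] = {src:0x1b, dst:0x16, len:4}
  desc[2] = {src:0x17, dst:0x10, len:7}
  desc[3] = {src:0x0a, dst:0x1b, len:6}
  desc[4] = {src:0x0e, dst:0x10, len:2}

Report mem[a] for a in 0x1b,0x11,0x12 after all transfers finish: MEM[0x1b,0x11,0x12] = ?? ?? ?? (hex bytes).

MEM[0x1b,0x11,0x12] = e2 0d 7d

#0 dst[0x1a+8] := {0xe0,0xa0,0x38,0xe2,0x7d,0xbf,0xd6,0x50}
#1 dst[0x16+4] := {0xa0,0x38,0xe2,0x7d}
#2 dst[0x10+7] := {0x38,0xe2,0x7d,0xe0,0xa0,0x38,0xe2}
#3 dst[0x1b+6] := {0xe2,0x7d,0xbf,0xd6,0x50,0x0d}
#4 dst[0x10+2] := {0x50,0x0d}
query mem[0x1b]=0xe2, mem[0x11]=0x0d, mem[0x12]=0x7d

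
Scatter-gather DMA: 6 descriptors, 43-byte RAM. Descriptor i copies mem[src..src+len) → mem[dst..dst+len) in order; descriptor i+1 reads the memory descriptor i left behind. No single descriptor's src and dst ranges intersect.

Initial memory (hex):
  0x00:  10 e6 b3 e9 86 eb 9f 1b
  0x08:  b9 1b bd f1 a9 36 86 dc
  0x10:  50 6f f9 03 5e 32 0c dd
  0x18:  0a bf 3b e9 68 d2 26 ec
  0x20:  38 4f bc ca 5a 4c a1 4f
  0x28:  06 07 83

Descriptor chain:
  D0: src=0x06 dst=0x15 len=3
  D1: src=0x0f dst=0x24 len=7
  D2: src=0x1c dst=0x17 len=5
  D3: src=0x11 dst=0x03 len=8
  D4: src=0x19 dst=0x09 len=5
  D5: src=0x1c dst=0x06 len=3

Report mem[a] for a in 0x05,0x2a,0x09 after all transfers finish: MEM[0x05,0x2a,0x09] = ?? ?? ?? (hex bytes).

MEM[0x05,0x2a,0x09] = 03 9f 26

#0 dst[0x15+3] := {0x9f,0x1b,0xb9}
#1 dst[0x24+7] := {0xdc,0x50,0x6f,0xf9,0x03,0x5e,0x9f}
#2 dst[0x17+5] := {0x68,0xd2,0x26,0xec,0x38}
#3 dst[0x03+8] := {0x6f,0xf9,0x03,0x5e,0x9f,0x1b,0x68,0xd2}
#4 dst[0x09+5] := {0x26,0xec,0x38,0x68,0xd2}
#5 dst[0x06+3] := {0x68,0xd2,0x26}
query mem[0x05]=0x03, mem[0x2a]=0x9f, mem[0x09]=0x26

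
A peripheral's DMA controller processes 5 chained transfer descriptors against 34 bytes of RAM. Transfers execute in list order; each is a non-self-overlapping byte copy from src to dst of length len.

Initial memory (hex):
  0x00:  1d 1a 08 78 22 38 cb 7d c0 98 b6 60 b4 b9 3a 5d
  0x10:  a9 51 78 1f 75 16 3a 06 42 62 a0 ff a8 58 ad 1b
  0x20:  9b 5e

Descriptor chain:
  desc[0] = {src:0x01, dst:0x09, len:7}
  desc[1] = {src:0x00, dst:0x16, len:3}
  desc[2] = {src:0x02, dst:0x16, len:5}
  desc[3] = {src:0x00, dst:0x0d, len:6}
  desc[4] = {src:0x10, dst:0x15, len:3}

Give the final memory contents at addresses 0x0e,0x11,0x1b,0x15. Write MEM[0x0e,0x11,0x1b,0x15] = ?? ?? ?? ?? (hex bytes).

#0 dst[0x09+7] := {0x1a,0x08,0x78,0x22,0x38,0xcb,0x7d}
#1 dst[0x16+3] := {0x1d,0x1a,0x08}
#2 dst[0x16+5] := {0x08,0x78,0x22,0x38,0xcb}
#3 dst[0x0d+6] := {0x1d,0x1a,0x08,0x78,0x22,0x38}
#4 dst[0x15+3] := {0x78,0x22,0x38}
query mem[0x0e]=0x1a, mem[0x11]=0x22, mem[0x1b]=0xff, mem[0x15]=0x78

MEM[0x0e,0x11,0x1b,0x15] = 1a 22 ff 78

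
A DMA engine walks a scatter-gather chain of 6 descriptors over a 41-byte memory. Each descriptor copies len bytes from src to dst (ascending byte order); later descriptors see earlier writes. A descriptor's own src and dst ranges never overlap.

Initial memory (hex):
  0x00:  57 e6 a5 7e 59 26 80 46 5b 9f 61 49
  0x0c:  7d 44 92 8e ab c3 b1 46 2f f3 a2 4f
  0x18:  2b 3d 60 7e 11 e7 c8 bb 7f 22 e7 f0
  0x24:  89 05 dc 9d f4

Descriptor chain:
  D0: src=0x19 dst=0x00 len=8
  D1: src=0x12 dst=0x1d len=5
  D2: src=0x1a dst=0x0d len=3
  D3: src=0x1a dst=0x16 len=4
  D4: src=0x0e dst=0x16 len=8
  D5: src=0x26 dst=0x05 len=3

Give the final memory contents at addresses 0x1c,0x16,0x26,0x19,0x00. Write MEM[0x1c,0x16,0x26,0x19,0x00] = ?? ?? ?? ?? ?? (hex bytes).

MEM[0x1c,0x16,0x26,0x19,0x00] = 2f 7e dc c3 3d

D0: mem[0x00..0x07] <- [3d 60 7e 11 e7 c8 bb 7f]
D1: mem[0x1d..0x21] <- [b1 46 2f f3 a2]
D2: mem[0x0d..0x0f] <- [60 7e 11]
D3: mem[0x16..0x19] <- [60 7e 11 b1]
D4: mem[0x16..0x1d] <- [7e 11 ab c3 b1 46 2f f3]
D5: mem[0x05..0x07] <- [dc 9d f4]
query mem[0x1c]=0x2f, mem[0x16]=0x7e, mem[0x26]=0xdc, mem[0x19]=0xc3, mem[0x00]=0x3d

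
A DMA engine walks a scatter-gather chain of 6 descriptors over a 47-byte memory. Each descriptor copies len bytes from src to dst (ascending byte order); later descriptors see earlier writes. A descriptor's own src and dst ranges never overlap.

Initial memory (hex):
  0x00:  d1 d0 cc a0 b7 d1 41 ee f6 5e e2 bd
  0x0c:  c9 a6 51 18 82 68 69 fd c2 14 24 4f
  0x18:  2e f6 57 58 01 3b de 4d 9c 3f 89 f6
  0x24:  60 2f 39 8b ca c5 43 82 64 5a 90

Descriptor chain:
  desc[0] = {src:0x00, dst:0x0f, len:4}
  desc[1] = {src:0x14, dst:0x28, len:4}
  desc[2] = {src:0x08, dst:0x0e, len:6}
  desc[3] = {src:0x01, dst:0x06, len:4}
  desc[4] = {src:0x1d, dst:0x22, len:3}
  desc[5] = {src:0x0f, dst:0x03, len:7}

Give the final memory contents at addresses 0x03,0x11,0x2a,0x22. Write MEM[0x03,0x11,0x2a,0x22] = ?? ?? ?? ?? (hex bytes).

#0 dst[0x0f+4] := {0xd1,0xd0,0xcc,0xa0}
#1 dst[0x28+4] := {0xc2,0x14,0x24,0x4f}
#2 dst[0x0e+6] := {0xf6,0x5e,0xe2,0xbd,0xc9,0xa6}
#3 dst[0x06+4] := {0xd0,0xcc,0xa0,0xb7}
#4 dst[0x22+3] := {0x3b,0xde,0x4d}
#5 dst[0x03+7] := {0x5e,0xe2,0xbd,0xc9,0xa6,0xc2,0x14}
query mem[0x03]=0x5e, mem[0x11]=0xbd, mem[0x2a]=0x24, mem[0x22]=0x3b

MEM[0x03,0x11,0x2a,0x22] = 5e bd 24 3b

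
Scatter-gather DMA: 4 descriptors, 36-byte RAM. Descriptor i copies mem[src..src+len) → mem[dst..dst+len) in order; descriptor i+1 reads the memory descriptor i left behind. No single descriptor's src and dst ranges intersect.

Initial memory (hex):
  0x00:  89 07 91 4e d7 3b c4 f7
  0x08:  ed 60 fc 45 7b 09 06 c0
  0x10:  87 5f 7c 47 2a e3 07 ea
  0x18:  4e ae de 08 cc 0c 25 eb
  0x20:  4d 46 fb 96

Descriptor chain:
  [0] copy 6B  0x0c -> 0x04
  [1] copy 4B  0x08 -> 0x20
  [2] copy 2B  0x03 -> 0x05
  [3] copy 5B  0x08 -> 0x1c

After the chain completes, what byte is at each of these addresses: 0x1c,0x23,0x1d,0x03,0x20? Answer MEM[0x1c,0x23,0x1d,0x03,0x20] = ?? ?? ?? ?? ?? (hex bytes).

[0] 0x0c->0x04 len=6 : 7b 09 06 c0 87 5f
[1] 0x08->0x20 len=4 : 87 5f fc 45
[2] 0x03->0x05 len=2 : 4e 7b
[3] 0x08->0x1c len=5 : 87 5f fc 45 7b
query mem[0x1c]=0x87, mem[0x23]=0x45, mem[0x1d]=0x5f, mem[0x03]=0x4e, mem[0x20]=0x7b

MEM[0x1c,0x23,0x1d,0x03,0x20] = 87 45 5f 4e 7b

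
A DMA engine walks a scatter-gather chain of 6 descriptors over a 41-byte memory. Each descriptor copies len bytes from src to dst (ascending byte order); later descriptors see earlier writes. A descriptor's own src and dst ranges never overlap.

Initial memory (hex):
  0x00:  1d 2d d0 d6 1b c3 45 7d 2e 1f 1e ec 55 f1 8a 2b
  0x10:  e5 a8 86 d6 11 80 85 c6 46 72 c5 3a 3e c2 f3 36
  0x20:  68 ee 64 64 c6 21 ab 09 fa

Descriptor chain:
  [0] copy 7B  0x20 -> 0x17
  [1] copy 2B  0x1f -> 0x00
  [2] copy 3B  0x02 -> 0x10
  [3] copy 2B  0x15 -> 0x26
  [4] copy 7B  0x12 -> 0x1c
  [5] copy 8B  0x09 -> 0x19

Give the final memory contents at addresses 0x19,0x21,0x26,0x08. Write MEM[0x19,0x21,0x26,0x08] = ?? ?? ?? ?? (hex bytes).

MEM[0x19,0x21,0x26,0x08] = 1f 68 80 2e

#0 dst[0x17+7] := {0x68,0xee,0x64,0x64,0xc6,0x21,0xab}
#1 dst[0x00+2] := {0x36,0x68}
#2 dst[0x10+3] := {0xd0,0xd6,0x1b}
#3 dst[0x26+2] := {0x80,0x85}
#4 dst[0x1c+7] := {0x1b,0xd6,0x11,0x80,0x85,0x68,0xee}
#5 dst[0x19+8] := {0x1f,0x1e,0xec,0x55,0xf1,0x8a,0x2b,0xd0}
query mem[0x19]=0x1f, mem[0x21]=0x68, mem[0x26]=0x80, mem[0x08]=0x2e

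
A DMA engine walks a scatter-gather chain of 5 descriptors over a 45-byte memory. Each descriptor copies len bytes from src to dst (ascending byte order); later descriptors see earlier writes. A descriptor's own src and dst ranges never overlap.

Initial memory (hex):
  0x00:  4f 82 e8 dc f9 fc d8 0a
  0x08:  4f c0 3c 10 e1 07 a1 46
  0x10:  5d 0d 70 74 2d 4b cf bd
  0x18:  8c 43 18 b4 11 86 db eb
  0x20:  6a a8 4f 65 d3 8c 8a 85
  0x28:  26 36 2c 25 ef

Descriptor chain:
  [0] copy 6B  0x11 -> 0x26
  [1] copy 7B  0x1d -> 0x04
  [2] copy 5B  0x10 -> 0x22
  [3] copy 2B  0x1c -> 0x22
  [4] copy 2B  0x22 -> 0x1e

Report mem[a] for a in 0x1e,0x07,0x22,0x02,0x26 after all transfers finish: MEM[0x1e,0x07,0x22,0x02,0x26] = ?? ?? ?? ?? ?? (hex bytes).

MEM[0x1e,0x07,0x22,0x02,0x26] = 11 6a 11 e8 2d

D0: mem[0x26..0x2b] <- [0d 70 74 2d 4b cf]
D1: mem[0x04..0x0a] <- [86 db eb 6a a8 4f 65]
D2: mem[0x22..0x26] <- [5d 0d 70 74 2d]
D3: mem[0x22..0x23] <- [11 86]
D4: mem[0x1e..0x1f] <- [11 86]
query mem[0x1e]=0x11, mem[0x07]=0x6a, mem[0x22]=0x11, mem[0x02]=0xe8, mem[0x26]=0x2d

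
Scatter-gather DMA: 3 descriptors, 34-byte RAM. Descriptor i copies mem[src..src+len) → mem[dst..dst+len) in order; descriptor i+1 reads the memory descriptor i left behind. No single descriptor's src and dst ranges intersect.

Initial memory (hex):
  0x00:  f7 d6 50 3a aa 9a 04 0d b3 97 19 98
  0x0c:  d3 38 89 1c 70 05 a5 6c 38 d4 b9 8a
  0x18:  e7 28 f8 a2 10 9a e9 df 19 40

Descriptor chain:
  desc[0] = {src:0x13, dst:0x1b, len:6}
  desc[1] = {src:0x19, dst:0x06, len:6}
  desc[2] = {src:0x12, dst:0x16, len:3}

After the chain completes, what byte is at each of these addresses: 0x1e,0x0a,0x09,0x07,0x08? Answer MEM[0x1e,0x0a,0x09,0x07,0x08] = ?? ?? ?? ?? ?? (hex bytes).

  after D0: wrote 6B at 0x1b = 6c38d4b98ae7
  after D1: wrote 6B at 0x06 = 28f86c38d4b9
  after D2: wrote 3B at 0x16 = a56c38
query mem[0x1e]=0xb9, mem[0x0a]=0xd4, mem[0x09]=0x38, mem[0x07]=0xf8, mem[0x08]=0x6c

MEM[0x1e,0x0a,0x09,0x07,0x08] = b9 d4 38 f8 6c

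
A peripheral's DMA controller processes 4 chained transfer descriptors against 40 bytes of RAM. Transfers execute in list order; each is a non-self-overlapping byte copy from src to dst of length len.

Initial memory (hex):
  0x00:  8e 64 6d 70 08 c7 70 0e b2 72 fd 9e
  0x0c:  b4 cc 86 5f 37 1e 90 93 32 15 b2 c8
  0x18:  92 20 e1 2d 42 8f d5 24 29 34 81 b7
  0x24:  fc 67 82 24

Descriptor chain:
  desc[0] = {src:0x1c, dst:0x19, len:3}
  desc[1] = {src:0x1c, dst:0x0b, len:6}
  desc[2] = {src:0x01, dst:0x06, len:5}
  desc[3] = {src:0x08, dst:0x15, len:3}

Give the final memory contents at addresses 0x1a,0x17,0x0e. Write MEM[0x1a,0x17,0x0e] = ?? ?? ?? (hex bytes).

D0: mem[0x19..0x1b] <- [42 8f d5]
D1: mem[0x0b..0x10] <- [42 8f d5 24 29 34]
D2: mem[0x06..0x0a] <- [64 6d 70 08 c7]
D3: mem[0x15..0x17] <- [70 08 c7]
query mem[0x1a]=0x8f, mem[0x17]=0xc7, mem[0x0e]=0x24

MEM[0x1a,0x17,0x0e] = 8f c7 24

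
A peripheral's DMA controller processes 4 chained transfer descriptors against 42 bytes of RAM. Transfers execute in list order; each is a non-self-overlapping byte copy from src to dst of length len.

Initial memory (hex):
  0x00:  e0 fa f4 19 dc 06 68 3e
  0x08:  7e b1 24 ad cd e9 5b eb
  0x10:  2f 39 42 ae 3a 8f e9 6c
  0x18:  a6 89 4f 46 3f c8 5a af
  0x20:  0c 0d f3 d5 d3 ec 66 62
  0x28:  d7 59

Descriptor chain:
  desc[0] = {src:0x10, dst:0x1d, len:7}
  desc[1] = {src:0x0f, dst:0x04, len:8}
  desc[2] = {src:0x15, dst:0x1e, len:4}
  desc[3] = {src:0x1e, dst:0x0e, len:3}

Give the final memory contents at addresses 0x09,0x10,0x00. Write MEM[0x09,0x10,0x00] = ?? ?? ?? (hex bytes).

MEM[0x09,0x10,0x00] = 3a 6c e0

#0 dst[0x1d+7] := {0x2f,0x39,0x42,0xae,0x3a,0x8f,0xe9}
#1 dst[0x04+8] := {0xeb,0x2f,0x39,0x42,0xae,0x3a,0x8f,0xe9}
#2 dst[0x1e+4] := {0x8f,0xe9,0x6c,0xa6}
#3 dst[0x0e+3] := {0x8f,0xe9,0x6c}
query mem[0x09]=0x3a, mem[0x10]=0x6c, mem[0x00]=0xe0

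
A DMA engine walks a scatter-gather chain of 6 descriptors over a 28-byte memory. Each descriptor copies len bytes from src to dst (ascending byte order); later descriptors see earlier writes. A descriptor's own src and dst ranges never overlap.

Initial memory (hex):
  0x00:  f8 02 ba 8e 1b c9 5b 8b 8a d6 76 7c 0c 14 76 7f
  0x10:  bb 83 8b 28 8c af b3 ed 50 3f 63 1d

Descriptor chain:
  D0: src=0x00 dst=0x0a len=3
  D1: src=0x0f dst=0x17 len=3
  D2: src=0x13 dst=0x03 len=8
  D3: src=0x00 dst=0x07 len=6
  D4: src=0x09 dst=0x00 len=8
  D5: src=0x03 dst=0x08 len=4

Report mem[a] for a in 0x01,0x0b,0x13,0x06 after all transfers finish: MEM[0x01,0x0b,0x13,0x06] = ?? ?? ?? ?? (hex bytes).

MEM[0x01,0x0b,0x13,0x06] = 28 7f 28 7f

#0 dst[0x0a+3] := {0xf8,0x02,0xba}
#1 dst[0x17+3] := {0x7f,0xbb,0x83}
#2 dst[0x03+8] := {0x28,0x8c,0xaf,0xb3,0x7f,0xbb,0x83,0x63}
#3 dst[0x07+6] := {0xf8,0x02,0xba,0x28,0x8c,0xaf}
#4 dst[0x00+8] := {0xba,0x28,0x8c,0xaf,0x14,0x76,0x7f,0xbb}
#5 dst[0x08+4] := {0xaf,0x14,0x76,0x7f}
query mem[0x01]=0x28, mem[0x0b]=0x7f, mem[0x13]=0x28, mem[0x06]=0x7f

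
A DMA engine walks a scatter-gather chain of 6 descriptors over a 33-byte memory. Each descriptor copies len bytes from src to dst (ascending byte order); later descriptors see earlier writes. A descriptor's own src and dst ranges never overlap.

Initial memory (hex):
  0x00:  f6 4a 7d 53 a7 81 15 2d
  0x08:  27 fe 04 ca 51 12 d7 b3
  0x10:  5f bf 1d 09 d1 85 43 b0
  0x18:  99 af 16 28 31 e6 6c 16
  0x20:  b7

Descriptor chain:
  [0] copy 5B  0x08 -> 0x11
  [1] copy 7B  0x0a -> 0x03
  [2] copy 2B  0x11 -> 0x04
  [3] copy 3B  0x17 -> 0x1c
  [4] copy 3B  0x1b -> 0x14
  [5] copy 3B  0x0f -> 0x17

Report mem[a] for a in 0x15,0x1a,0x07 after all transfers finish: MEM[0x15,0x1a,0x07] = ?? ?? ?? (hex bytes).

  after D0: wrote 5B at 0x11 = 27fe04ca51
  after D1: wrote 7B at 0x03 = 04ca5112d7b35f
  after D2: wrote 2B at 0x04 = 27fe
  after D3: wrote 3B at 0x1c = b099af
  after D4: wrote 3B at 0x14 = 28b099
  after D5: wrote 3B at 0x17 = b35f27
query mem[0x15]=0xb0, mem[0x1a]=0x16, mem[0x07]=0xd7

MEM[0x15,0x1a,0x07] = b0 16 d7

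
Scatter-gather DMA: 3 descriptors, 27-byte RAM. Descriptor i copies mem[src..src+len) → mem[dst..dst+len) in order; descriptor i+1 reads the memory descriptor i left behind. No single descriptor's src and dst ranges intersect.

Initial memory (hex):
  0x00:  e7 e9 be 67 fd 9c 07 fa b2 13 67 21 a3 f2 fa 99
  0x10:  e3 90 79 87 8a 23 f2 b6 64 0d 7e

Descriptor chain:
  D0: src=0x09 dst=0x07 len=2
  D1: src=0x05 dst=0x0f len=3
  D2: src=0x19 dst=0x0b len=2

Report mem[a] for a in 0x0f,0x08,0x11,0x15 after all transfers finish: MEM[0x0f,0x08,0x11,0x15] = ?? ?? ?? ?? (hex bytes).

MEM[0x0f,0x08,0x11,0x15] = 9c 67 13 23

  after D0: wrote 2B at 0x07 = 1367
  after D1: wrote 3B at 0x0f = 9c0713
  after D2: wrote 2B at 0x0b = 0d7e
query mem[0x0f]=0x9c, mem[0x08]=0x67, mem[0x11]=0x13, mem[0x15]=0x23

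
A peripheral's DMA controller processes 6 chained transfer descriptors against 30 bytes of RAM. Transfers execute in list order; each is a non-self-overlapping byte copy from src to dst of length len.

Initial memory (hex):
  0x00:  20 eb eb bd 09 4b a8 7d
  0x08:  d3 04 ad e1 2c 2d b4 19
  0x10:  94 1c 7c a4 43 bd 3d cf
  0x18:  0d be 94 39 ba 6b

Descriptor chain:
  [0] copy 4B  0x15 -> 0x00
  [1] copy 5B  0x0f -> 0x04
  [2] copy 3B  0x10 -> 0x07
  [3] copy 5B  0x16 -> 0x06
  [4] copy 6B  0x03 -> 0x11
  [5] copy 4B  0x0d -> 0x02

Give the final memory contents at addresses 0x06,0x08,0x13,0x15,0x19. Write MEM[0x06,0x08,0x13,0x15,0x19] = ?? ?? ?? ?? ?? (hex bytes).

MEM[0x06,0x08,0x13,0x15,0x19] = 3d 0d 94 cf be

D0: mem[0x00..0x03] <- [bd 3d cf 0d]
D1: mem[0x04..0x08] <- [19 94 1c 7c a4]
D2: mem[0x07..0x09] <- [94 1c 7c]
D3: mem[0x06..0x0a] <- [3d cf 0d be 94]
D4: mem[0x11..0x16] <- [0d 19 94 3d cf 0d]
D5: mem[0x02..0x05] <- [2d b4 19 94]
query mem[0x06]=0x3d, mem[0x08]=0x0d, mem[0x13]=0x94, mem[0x15]=0xcf, mem[0x19]=0xbe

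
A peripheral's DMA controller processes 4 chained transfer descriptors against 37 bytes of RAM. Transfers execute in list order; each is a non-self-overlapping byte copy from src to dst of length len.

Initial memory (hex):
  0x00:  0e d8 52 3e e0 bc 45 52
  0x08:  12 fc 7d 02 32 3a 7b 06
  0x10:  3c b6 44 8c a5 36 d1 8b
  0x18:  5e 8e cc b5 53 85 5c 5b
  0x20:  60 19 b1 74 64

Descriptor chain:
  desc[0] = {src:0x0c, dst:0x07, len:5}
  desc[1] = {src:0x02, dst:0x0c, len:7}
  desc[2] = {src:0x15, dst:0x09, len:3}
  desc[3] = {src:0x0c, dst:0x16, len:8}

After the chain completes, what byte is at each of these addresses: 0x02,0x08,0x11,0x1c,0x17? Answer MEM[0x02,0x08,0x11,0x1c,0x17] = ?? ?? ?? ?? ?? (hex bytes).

MEM[0x02,0x08,0x11,0x1c,0x17] = 52 3a 32 3a 3e

D0: mem[0x07..0x0b] <- [32 3a 7b 06 3c]
D1: mem[0x0c..0x12] <- [52 3e e0 bc 45 32 3a]
D2: mem[0x09..0x0b] <- [36 d1 8b]
D3: mem[0x16..0x1d] <- [52 3e e0 bc 45 32 3a 8c]
query mem[0x02]=0x52, mem[0x08]=0x3a, mem[0x11]=0x32, mem[0x1c]=0x3a, mem[0x17]=0x3e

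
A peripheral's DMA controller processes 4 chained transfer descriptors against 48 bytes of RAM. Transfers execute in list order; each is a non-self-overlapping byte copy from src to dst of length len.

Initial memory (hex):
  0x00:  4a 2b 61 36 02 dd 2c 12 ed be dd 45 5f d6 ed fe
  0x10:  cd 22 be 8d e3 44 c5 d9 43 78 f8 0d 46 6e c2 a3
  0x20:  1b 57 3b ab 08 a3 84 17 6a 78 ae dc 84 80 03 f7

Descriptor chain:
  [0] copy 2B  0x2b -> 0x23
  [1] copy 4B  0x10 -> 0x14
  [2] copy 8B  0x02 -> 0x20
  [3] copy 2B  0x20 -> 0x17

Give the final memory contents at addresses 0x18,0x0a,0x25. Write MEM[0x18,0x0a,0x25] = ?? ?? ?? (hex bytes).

[0] 0x2b->0x23 len=2 : dc 84
[1] 0x10->0x14 len=4 : cd 22 be 8d
[2] 0x02->0x20 len=8 : 61 36 02 dd 2c 12 ed be
[3] 0x20->0x17 len=2 : 61 36
query mem[0x18]=0x36, mem[0x0a]=0xdd, mem[0x25]=0x12

MEM[0x18,0x0a,0x25] = 36 dd 12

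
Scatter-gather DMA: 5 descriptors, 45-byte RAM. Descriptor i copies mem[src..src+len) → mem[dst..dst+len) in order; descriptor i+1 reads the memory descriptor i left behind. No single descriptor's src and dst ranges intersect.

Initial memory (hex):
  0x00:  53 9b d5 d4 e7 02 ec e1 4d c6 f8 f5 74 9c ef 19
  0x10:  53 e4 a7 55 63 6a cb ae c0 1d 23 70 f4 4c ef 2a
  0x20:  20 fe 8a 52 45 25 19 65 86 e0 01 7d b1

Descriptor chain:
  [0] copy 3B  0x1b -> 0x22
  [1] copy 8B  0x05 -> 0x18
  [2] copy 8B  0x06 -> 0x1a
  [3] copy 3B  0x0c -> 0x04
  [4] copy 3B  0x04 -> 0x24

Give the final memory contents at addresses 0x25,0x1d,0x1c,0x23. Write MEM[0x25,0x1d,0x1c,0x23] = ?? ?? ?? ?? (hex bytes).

[0] 0x1b->0x22 len=3 : 70 f4 4c
[1] 0x05->0x18 len=8 : 02 ec e1 4d c6 f8 f5 74
[2] 0x06->0x1a len=8 : ec e1 4d c6 f8 f5 74 9c
[3] 0x0c->0x04 len=3 : 74 9c ef
[4] 0x04->0x24 len=3 : 74 9c ef
query mem[0x25]=0x9c, mem[0x1d]=0xc6, mem[0x1c]=0x4d, mem[0x23]=0xf4

MEM[0x25,0x1d,0x1c,0x23] = 9c c6 4d f4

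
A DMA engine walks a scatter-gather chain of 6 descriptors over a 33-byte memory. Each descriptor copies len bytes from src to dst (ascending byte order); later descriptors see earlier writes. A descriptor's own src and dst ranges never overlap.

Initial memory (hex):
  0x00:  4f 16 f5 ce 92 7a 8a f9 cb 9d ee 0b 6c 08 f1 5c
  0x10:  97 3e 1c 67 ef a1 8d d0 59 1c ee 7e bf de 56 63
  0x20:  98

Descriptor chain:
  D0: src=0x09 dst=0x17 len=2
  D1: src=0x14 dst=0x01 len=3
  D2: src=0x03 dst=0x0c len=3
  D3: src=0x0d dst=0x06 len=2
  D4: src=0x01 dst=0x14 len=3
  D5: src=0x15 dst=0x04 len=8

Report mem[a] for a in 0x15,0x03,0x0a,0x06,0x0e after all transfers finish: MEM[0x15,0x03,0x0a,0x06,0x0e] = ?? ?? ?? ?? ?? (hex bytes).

#0 dst[0x17+2] := {0x9d,0xee}
#1 dst[0x01+3] := {0xef,0xa1,0x8d}
#2 dst[0x0c+3] := {0x8d,0x92,0x7a}
#3 dst[0x06+2] := {0x92,0x7a}
#4 dst[0x14+3] := {0xef,0xa1,0x8d}
#5 dst[0x04+8] := {0xa1,0x8d,0x9d,0xee,0x1c,0xee,0x7e,0xbf}
query mem[0x15]=0xa1, mem[0x03]=0x8d, mem[0x0a]=0x7e, mem[0x06]=0x9d, mem[0x0e]=0x7a

MEM[0x15,0x03,0x0a,0x06,0x0e] = a1 8d 7e 9d 7a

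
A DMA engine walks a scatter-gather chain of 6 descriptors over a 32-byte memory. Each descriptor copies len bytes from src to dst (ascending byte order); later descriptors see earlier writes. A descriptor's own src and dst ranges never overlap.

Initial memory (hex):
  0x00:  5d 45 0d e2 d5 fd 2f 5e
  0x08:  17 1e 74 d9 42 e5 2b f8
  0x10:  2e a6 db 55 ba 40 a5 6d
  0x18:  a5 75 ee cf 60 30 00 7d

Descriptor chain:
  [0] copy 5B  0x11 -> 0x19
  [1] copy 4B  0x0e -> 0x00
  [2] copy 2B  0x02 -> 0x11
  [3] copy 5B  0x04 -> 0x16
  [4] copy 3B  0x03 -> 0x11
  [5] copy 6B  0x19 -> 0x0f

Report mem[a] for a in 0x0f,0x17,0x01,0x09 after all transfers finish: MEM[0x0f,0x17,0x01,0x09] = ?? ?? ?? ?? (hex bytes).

MEM[0x0f,0x17,0x01,0x09] = 5e fd f8 1e

[0] 0x11->0x19 len=5 : a6 db 55 ba 40
[1] 0x0e->0x00 len=4 : 2b f8 2e a6
[2] 0x02->0x11 len=2 : 2e a6
[3] 0x04->0x16 len=5 : d5 fd 2f 5e 17
[4] 0x03->0x11 len=3 : a6 d5 fd
[5] 0x19->0x0f len=6 : 5e 17 55 ba 40 00
query mem[0x0f]=0x5e, mem[0x17]=0xfd, mem[0x01]=0xf8, mem[0x09]=0x1e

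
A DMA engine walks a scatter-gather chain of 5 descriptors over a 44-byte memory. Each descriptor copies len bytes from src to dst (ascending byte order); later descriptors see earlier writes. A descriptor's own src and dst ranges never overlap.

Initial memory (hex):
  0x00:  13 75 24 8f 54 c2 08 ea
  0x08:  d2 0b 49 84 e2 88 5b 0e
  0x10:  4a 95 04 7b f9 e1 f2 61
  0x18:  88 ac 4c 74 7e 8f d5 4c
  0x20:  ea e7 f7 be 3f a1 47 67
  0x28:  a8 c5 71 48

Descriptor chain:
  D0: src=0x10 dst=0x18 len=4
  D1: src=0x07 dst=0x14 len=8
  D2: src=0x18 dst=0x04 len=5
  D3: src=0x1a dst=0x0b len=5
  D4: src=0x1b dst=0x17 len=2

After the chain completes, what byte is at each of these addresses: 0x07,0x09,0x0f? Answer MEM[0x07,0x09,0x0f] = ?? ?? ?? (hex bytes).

[0] 0x10->0x18 len=4 : 4a 95 04 7b
[1] 0x07->0x14 len=8 : ea d2 0b 49 84 e2 88 5b
[2] 0x18->0x04 len=5 : 84 e2 88 5b 7e
[3] 0x1a->0x0b len=5 : 88 5b 7e 8f d5
[4] 0x1b->0x17 len=2 : 5b 7e
query mem[0x07]=0x5b, mem[0x09]=0x0b, mem[0x0f]=0xd5

MEM[0x07,0x09,0x0f] = 5b 0b d5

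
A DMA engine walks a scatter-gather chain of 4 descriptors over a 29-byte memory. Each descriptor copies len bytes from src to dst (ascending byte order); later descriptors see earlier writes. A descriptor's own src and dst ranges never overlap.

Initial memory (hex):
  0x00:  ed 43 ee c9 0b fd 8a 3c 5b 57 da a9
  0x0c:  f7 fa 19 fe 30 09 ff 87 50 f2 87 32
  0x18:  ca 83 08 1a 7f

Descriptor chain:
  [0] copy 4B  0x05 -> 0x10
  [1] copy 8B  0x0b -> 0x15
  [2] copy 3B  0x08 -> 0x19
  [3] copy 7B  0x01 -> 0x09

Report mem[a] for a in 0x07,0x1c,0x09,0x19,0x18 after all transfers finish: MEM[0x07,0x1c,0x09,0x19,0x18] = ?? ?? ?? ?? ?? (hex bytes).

  after D0: wrote 4B at 0x10 = fd8a3c5b
  after D1: wrote 8B at 0x15 = a9f7fa19fefd8a3c
  after D2: wrote 3B at 0x19 = 5b57da
  after D3: wrote 7B at 0x09 = 43eec90bfd8a3c
query mem[0x07]=0x3c, mem[0x1c]=0x3c, mem[0x09]=0x43, mem[0x19]=0x5b, mem[0x18]=0x19

MEM[0x07,0x1c,0x09,0x19,0x18] = 3c 3c 43 5b 19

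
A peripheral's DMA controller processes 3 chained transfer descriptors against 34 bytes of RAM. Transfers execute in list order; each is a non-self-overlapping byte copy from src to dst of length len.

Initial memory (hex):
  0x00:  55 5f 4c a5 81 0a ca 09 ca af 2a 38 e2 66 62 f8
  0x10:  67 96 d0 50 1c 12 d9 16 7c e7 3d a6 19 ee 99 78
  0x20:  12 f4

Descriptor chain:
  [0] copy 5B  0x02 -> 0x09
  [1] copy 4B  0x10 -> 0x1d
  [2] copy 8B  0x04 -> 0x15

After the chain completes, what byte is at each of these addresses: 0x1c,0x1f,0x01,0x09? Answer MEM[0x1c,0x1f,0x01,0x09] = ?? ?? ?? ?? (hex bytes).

  after D0: wrote 5B at 0x09 = 4ca5810aca
  after D1: wrote 4B at 0x1d = 6796d050
  after D2: wrote 8B at 0x15 = 810aca09ca4ca581
query mem[0x1c]=0x81, mem[0x1f]=0xd0, mem[0x01]=0x5f, mem[0x09]=0x4c

MEM[0x1c,0x1f,0x01,0x09] = 81 d0 5f 4c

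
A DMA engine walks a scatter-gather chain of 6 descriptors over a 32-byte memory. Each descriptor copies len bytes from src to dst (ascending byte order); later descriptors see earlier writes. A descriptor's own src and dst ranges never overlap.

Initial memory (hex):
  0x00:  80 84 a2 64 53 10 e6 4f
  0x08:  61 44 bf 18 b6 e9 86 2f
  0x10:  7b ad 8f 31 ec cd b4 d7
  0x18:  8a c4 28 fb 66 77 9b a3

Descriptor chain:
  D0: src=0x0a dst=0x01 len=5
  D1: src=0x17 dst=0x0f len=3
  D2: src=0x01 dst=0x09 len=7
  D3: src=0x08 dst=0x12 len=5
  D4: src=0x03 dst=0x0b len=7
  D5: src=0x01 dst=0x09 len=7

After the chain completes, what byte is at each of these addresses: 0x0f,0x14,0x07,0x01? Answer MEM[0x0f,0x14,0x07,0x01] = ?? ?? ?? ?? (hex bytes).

MEM[0x0f,0x14,0x07,0x01] = 4f 18 4f bf

#0 dst[0x01+5] := {0xbf,0x18,0xb6,0xe9,0x86}
#1 dst[0x0f+3] := {0xd7,0x8a,0xc4}
#2 dst[0x09+7] := {0xbf,0x18,0xb6,0xe9,0x86,0xe6,0x4f}
#3 dst[0x12+5] := {0x61,0xbf,0x18,0xb6,0xe9}
#4 dst[0x0b+7] := {0xb6,0xe9,0x86,0xe6,0x4f,0x61,0xbf}
#5 dst[0x09+7] := {0xbf,0x18,0xb6,0xe9,0x86,0xe6,0x4f}
query mem[0x0f]=0x4f, mem[0x14]=0x18, mem[0x07]=0x4f, mem[0x01]=0xbf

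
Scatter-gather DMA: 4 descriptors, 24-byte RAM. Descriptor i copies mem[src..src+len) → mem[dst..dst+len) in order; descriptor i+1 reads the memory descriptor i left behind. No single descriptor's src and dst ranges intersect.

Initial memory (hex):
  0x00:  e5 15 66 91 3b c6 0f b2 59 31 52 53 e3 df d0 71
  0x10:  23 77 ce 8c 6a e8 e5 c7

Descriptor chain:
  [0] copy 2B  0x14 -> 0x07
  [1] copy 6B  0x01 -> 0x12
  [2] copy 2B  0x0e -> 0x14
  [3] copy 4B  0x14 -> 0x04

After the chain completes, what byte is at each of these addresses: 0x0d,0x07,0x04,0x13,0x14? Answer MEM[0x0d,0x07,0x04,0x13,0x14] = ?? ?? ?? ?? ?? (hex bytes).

MEM[0x0d,0x07,0x04,0x13,0x14] = df 0f d0 66 d0

D0: mem[0x07..0x08] <- [6a e8]
D1: mem[0x12..0x17] <- [15 66 91 3b c6 0f]
D2: mem[0x14..0x15] <- [d0 71]
D3: mem[0x04..0x07] <- [d0 71 c6 0f]
query mem[0x0d]=0xdf, mem[0x07]=0x0f, mem[0x04]=0xd0, mem[0x13]=0x66, mem[0x14]=0xd0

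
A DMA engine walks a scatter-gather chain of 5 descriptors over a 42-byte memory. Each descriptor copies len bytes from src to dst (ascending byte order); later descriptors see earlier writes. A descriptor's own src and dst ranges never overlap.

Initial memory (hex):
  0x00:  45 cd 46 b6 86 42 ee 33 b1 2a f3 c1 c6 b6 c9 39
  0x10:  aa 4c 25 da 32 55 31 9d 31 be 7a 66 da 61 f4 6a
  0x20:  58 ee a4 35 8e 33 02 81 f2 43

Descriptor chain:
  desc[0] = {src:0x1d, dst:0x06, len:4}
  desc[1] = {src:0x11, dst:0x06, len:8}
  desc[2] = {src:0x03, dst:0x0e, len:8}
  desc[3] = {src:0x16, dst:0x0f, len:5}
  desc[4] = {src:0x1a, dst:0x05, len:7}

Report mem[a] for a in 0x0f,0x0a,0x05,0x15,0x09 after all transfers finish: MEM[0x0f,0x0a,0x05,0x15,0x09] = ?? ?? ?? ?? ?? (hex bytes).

MEM[0x0f,0x0a,0x05,0x15,0x09] = 31 6a 7a 55 f4

D0: mem[0x06..0x09] <- [61 f4 6a 58]
D1: mem[0x06..0x0d] <- [4c 25 da 32 55 31 9d 31]
D2: mem[0x0e..0x15] <- [b6 86 42 4c 25 da 32 55]
D3: mem[0x0f..0x13] <- [31 9d 31 be 7a]
D4: mem[0x05..0x0b] <- [7a 66 da 61 f4 6a 58]
query mem[0x0f]=0x31, mem[0x0a]=0x6a, mem[0x05]=0x7a, mem[0x15]=0x55, mem[0x09]=0xf4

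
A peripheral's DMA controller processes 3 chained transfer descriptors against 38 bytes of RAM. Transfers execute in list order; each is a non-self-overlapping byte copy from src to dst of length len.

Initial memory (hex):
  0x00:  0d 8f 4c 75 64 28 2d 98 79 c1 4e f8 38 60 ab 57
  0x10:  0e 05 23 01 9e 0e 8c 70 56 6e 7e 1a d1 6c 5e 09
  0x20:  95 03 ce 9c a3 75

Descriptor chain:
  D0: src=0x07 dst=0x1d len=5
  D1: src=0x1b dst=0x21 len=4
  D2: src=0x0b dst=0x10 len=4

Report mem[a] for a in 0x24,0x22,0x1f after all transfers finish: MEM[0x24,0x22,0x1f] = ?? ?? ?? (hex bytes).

#0 dst[0x1d+5] := {0x98,0x79,0xc1,0x4e,0xf8}
#1 dst[0x21+4] := {0x1a,0xd1,0x98,0x79}
#2 dst[0x10+4] := {0xf8,0x38,0x60,0xab}
query mem[0x24]=0x79, mem[0x22]=0xd1, mem[0x1f]=0xc1

MEM[0x24,0x22,0x1f] = 79 d1 c1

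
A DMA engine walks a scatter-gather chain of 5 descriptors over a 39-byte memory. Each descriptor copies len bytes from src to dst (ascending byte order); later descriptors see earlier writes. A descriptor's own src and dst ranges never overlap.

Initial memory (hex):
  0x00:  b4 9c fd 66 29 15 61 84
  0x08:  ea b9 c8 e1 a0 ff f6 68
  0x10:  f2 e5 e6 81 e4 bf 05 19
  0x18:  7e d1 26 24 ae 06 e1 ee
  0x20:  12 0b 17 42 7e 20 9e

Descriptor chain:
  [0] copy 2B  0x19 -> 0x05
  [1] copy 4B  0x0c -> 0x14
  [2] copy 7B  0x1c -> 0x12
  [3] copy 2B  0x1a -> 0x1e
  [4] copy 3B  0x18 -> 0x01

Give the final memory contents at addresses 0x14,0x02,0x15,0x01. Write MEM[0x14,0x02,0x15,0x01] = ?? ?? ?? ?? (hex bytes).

MEM[0x14,0x02,0x15,0x01] = e1 d1 ee 17

  after D0: wrote 2B at 0x05 = d126
  after D1: wrote 4B at 0x14 = a0fff668
  after D2: wrote 7B at 0x12 = ae06e1ee120b17
  after D3: wrote 2B at 0x1e = 2624
  after D4: wrote 3B at 0x01 = 17d126
query mem[0x14]=0xe1, mem[0x02]=0xd1, mem[0x15]=0xee, mem[0x01]=0x17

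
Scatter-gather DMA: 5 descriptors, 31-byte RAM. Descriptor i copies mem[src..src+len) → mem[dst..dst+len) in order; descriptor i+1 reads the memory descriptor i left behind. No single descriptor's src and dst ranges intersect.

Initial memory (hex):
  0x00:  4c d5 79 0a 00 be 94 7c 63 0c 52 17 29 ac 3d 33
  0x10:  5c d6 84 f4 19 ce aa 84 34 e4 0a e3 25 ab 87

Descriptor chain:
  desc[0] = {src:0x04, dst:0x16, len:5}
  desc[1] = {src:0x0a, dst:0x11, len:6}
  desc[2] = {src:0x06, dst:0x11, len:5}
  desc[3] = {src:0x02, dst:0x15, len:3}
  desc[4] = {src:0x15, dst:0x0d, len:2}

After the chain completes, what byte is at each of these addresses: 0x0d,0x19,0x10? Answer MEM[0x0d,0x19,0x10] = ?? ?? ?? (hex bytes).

MEM[0x0d,0x19,0x10] = 79 7c 5c

#0 dst[0x16+5] := {0x00,0xbe,0x94,0x7c,0x63}
#1 dst[0x11+6] := {0x52,0x17,0x29,0xac,0x3d,0x33}
#2 dst[0x11+5] := {0x94,0x7c,0x63,0x0c,0x52}
#3 dst[0x15+3] := {0x79,0x0a,0x00}
#4 dst[0x0d+2] := {0x79,0x0a}
query mem[0x0d]=0x79, mem[0x19]=0x7c, mem[0x10]=0x5c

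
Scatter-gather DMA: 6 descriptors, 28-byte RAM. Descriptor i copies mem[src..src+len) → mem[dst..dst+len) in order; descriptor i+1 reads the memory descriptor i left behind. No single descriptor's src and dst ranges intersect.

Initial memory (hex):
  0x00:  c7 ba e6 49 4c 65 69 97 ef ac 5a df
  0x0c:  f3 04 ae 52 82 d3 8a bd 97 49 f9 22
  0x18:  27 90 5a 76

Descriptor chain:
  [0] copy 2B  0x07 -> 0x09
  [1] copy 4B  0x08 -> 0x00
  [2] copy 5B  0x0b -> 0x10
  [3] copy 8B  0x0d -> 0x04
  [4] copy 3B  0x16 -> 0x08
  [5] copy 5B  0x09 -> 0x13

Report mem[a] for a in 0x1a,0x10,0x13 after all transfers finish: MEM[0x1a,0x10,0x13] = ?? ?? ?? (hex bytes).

#0 dst[0x09+2] := {0x97,0xef}
#1 dst[0x00+4] := {0xef,0x97,0xef,0xdf}
#2 dst[0x10+5] := {0xdf,0xf3,0x04,0xae,0x52}
#3 dst[0x04+8] := {0x04,0xae,0x52,0xdf,0xf3,0x04,0xae,0x52}
#4 dst[0x08+3] := {0xf9,0x22,0x27}
#5 dst[0x13+5] := {0x22,0x27,0x52,0xf3,0x04}
query mem[0x1a]=0x5a, mem[0x10]=0xdf, mem[0x13]=0x22

MEM[0x1a,0x10,0x13] = 5a df 22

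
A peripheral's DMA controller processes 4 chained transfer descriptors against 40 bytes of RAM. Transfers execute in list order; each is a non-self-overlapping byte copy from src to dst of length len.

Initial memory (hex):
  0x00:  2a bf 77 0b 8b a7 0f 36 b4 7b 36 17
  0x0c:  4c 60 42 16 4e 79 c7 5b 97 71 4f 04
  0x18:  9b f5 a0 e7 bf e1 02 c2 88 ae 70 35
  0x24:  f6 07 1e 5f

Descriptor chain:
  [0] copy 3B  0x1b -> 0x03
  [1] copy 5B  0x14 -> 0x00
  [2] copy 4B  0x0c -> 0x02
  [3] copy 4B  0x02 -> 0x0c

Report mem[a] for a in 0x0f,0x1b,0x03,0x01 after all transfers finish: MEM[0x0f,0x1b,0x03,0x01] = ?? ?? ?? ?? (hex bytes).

MEM[0x0f,0x1b,0x03,0x01] = 16 e7 60 71

[0] 0x1b->0x03 len=3 : e7 bf e1
[1] 0x14->0x00 len=5 : 97 71 4f 04 9b
[2] 0x0c->0x02 len=4 : 4c 60 42 16
[3] 0x02->0x0c len=4 : 4c 60 42 16
query mem[0x0f]=0x16, mem[0x1b]=0xe7, mem[0x03]=0x60, mem[0x01]=0x71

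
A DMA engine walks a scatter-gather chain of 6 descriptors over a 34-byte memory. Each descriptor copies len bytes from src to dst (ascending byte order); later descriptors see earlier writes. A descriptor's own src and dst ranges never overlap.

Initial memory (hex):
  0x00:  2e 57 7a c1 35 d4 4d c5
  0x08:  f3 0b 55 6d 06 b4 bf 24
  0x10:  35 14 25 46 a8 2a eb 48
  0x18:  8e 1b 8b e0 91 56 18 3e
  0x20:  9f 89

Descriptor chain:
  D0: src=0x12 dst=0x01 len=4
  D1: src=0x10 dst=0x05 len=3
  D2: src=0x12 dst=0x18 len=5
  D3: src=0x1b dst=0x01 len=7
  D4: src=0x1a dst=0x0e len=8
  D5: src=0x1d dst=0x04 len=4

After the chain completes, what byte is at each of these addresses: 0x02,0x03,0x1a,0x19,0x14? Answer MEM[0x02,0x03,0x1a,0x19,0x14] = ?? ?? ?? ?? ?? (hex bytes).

  after D0: wrote 4B at 0x01 = 2546a82a
  after D1: wrote 3B at 0x05 = 351425
  after D2: wrote 5B at 0x18 = 2546a82aeb
  after D3: wrote 7B at 0x01 = 2aeb56183e9f89
  after D4: wrote 8B at 0x0e = a82aeb56183e9f89
  after D5: wrote 4B at 0x04 = 56183e9f
query mem[0x02]=0xeb, mem[0x03]=0x56, mem[0x1a]=0xa8, mem[0x19]=0x46, mem[0x14]=0x9f

MEM[0x02,0x03,0x1a,0x19,0x14] = eb 56 a8 46 9f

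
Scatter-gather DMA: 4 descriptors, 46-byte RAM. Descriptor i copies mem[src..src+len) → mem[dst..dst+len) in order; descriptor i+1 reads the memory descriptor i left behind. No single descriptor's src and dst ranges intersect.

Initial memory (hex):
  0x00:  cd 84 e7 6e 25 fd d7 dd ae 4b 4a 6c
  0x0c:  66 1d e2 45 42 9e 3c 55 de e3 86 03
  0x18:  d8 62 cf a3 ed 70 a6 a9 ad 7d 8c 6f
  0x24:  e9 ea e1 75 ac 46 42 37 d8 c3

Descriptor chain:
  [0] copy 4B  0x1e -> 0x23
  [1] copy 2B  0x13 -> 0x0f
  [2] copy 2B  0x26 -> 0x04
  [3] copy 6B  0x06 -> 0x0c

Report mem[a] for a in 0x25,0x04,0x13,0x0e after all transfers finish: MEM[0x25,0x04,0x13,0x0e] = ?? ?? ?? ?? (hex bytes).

MEM[0x25,0x04,0x13,0x0e] = ad 7d 55 ae

D0: mem[0x23..0x26] <- [a6 a9 ad 7d]
D1: mem[0x0f..0x10] <- [55 de]
D2: mem[0x04..0x05] <- [7d 75]
D3: mem[0x0c..0x11] <- [d7 dd ae 4b 4a 6c]
query mem[0x25]=0xad, mem[0x04]=0x7d, mem[0x13]=0x55, mem[0x0e]=0xae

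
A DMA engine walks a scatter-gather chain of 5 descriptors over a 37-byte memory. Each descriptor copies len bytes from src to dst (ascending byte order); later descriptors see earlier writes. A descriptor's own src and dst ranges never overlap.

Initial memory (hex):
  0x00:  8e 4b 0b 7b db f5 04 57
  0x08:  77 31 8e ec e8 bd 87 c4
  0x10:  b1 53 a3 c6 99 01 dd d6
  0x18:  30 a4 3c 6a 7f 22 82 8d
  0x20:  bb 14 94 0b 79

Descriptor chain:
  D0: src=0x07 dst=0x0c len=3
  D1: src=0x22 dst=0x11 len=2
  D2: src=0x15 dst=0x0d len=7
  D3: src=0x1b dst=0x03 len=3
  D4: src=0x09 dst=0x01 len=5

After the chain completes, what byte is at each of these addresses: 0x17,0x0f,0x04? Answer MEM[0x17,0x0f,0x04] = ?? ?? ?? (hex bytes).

MEM[0x17,0x0f,0x04] = d6 d6 57

D0: mem[0x0c..0x0e] <- [57 77 31]
D1: mem[0x11..0x12] <- [94 0b]
D2: mem[0x0d..0x13] <- [01 dd d6 30 a4 3c 6a]
D3: mem[0x03..0x05] <- [6a 7f 22]
D4: mem[0x01..0x05] <- [31 8e ec 57 01]
query mem[0x17]=0xd6, mem[0x0f]=0xd6, mem[0x04]=0x57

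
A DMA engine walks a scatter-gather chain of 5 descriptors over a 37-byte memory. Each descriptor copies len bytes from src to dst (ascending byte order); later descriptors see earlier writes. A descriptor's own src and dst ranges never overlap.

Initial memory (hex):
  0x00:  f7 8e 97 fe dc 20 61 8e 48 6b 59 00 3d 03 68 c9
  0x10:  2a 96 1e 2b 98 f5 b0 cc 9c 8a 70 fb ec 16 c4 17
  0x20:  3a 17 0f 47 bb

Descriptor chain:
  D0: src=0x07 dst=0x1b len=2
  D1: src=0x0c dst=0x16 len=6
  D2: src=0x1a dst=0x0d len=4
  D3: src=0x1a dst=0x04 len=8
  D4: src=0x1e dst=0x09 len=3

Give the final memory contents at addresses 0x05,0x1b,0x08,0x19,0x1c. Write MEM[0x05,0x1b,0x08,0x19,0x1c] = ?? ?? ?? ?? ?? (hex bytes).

MEM[0x05,0x1b,0x08,0x19,0x1c] = 96 96 c4 c9 48

D0: mem[0x1b..0x1c] <- [8e 48]
D1: mem[0x16..0x1b] <- [3d 03 68 c9 2a 96]
D2: mem[0x0d..0x10] <- [2a 96 48 16]
D3: mem[0x04..0x0b] <- [2a 96 48 16 c4 17 3a 17]
D4: mem[0x09..0x0b] <- [c4 17 3a]
query mem[0x05]=0x96, mem[0x1b]=0x96, mem[0x08]=0xc4, mem[0x19]=0xc9, mem[0x1c]=0x48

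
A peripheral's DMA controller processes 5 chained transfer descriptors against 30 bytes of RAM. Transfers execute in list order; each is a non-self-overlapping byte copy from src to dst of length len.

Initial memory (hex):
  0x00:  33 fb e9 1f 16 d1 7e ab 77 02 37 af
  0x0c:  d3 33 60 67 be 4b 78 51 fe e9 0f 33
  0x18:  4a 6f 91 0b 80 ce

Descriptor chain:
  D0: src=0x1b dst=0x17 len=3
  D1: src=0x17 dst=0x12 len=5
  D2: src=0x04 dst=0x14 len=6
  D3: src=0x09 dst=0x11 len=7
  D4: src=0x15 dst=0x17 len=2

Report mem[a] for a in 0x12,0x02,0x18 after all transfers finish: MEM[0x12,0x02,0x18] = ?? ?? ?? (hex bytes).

MEM[0x12,0x02,0x18] = 37 e9 60

[0] 0x1b->0x17 len=3 : 0b 80 ce
[1] 0x17->0x12 len=5 : 0b 80 ce 91 0b
[2] 0x04->0x14 len=6 : 16 d1 7e ab 77 02
[3] 0x09->0x11 len=7 : 02 37 af d3 33 60 67
[4] 0x15->0x17 len=2 : 33 60
query mem[0x12]=0x37, mem[0x02]=0xe9, mem[0x18]=0x60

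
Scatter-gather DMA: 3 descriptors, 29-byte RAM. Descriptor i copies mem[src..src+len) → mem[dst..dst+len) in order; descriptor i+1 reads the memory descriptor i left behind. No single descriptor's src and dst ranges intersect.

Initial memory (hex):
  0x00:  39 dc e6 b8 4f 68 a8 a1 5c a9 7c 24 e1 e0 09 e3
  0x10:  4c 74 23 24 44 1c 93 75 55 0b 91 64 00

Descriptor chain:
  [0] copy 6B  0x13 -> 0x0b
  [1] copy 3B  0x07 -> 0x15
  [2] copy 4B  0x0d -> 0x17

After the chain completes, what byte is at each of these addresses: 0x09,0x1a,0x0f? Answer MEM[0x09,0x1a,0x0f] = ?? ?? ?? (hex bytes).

D0: mem[0x0b..0x10] <- [24 44 1c 93 75 55]
D1: mem[0x15..0x17] <- [a1 5c a9]
D2: mem[0x17..0x1a] <- [1c 93 75 55]
query mem[0x09]=0xa9, mem[0x1a]=0x55, mem[0x0f]=0x75

MEM[0x09,0x1a,0x0f] = a9 55 75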